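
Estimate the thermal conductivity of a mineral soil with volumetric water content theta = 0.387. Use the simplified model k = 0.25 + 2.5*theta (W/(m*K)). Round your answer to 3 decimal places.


Step 1: k = 0.25 + 2.5 * theta
Step 2: k = 0.25 + 2.5 * 0.387
Step 3: k = 0.25 + 0.968
Step 4: k = 1.218 W/(m*K)

1.218


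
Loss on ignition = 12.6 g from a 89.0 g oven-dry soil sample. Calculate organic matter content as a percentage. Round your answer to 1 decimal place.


Step 1: OM% = 100 * LOI / sample mass
Step 2: OM = 100 * 12.6 / 89.0
Step 3: OM = 14.2%

14.2


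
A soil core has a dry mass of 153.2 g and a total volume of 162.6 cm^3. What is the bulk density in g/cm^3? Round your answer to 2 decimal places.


Step 1: Identify the formula: BD = dry mass / volume
Step 2: Substitute values: BD = 153.2 / 162.6
Step 3: BD = 0.94 g/cm^3

0.94


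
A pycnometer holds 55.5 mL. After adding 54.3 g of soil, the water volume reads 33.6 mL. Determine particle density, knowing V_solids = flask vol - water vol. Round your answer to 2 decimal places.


Step 1: Volume of solids = flask volume - water volume with soil
Step 2: V_solids = 55.5 - 33.6 = 21.9 mL
Step 3: Particle density = mass / V_solids = 54.3 / 21.9 = 2.48 g/cm^3

2.48


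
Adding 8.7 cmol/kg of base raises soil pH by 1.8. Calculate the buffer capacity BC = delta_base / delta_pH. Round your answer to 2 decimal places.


Step 1: BC = change in base / change in pH
Step 2: BC = 8.7 / 1.8
Step 3: BC = 4.83 cmol/(kg*pH unit)

4.83


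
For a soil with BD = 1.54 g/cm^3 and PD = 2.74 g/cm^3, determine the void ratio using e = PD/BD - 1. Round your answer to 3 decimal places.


Step 1: e = PD / BD - 1
Step 2: e = 2.74 / 1.54 - 1
Step 3: e = 1.77922 - 1
Step 4: e = 0.779

0.779


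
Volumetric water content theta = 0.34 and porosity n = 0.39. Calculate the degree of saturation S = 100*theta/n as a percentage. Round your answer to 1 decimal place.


Step 1: S = 100 * theta_v / n
Step 2: S = 100 * 0.34 / 0.39
Step 3: S = 87.2%

87.2


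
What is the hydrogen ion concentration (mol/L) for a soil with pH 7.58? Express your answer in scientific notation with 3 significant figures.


Step 1: [H+] = 10^(-pH)
Step 2: [H+] = 10^(-7.58)
Step 3: [H+] = 2.63e-08 mol/L

2.63e-08


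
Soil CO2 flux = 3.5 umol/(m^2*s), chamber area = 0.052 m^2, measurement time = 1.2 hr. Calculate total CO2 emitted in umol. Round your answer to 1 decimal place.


Step 1: Convert time to seconds: 1.2 hr * 3600 = 4320.0 s
Step 2: Total = flux * area * time_s
Step 3: Total = 3.5 * 0.052 * 4320.0
Step 4: Total = 786.2 umol

786.2


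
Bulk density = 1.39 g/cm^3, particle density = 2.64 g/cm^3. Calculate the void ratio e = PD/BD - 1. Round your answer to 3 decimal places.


Step 1: e = PD / BD - 1
Step 2: e = 2.64 / 1.39 - 1
Step 3: e = 1.89928 - 1
Step 4: e = 0.899

0.899


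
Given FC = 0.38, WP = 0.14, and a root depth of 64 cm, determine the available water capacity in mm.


Step 1: Available water = (FC - WP) * depth * 10
Step 2: AW = (0.38 - 0.14) * 64 * 10
Step 3: AW = 0.24 * 64 * 10
Step 4: AW = 153.6 mm

153.6


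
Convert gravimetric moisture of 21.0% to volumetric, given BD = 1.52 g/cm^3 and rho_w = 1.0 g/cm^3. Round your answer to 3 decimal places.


Step 1: theta = (w / 100) * BD / rho_w
Step 2: theta = (21.0 / 100) * 1.52 / 1.0
Step 3: theta = 0.21 * 1.52
Step 4: theta = 0.319

0.319


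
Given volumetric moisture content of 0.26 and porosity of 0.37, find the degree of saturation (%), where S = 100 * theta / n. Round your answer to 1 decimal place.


Step 1: S = 100 * theta_v / n
Step 2: S = 100 * 0.26 / 0.37
Step 3: S = 70.3%

70.3


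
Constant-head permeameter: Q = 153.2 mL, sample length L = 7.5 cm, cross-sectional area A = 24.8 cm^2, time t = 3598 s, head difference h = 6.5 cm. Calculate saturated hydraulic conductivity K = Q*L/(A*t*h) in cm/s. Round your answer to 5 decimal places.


Step 1: K = Q * L / (A * t * h)
Step 2: Numerator = 153.2 * 7.5 = 1149.0
Step 3: Denominator = 24.8 * 3598 * 6.5 = 579997.6
Step 4: K = 1149.0 / 579997.6 = 0.00198 cm/s

0.00198


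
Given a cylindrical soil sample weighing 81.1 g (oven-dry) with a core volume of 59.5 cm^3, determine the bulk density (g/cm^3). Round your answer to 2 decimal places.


Step 1: Identify the formula: BD = dry mass / volume
Step 2: Substitute values: BD = 81.1 / 59.5
Step 3: BD = 1.36 g/cm^3

1.36


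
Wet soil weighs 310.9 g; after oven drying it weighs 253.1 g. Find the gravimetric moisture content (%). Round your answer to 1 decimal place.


Step 1: Water mass = wet - dry = 310.9 - 253.1 = 57.8 g
Step 2: w = 100 * water mass / dry mass
Step 3: w = 100 * 57.8 / 253.1 = 22.8%

22.8


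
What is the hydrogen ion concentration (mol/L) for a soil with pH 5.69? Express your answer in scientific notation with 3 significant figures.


Step 1: [H+] = 10^(-pH)
Step 2: [H+] = 10^(-5.69)
Step 3: [H+] = 2.04e-06 mol/L

2.04e-06


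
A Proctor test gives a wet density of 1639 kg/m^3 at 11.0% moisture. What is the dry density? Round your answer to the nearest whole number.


Step 1: Dry density = wet density / (1 + w/100)
Step 2: Dry density = 1639 / (1 + 11.0/100)
Step 3: Dry density = 1639 / 1.11
Step 4: Dry density = 1477 kg/m^3

1477


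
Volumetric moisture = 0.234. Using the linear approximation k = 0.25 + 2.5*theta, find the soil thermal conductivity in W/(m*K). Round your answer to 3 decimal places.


Step 1: k = 0.25 + 2.5 * theta
Step 2: k = 0.25 + 2.5 * 0.234
Step 3: k = 0.25 + 0.585
Step 4: k = 0.835 W/(m*K)

0.835


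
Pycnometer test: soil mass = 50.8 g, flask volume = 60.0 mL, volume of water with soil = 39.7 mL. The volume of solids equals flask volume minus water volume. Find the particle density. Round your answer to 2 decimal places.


Step 1: Volume of solids = flask volume - water volume with soil
Step 2: V_solids = 60.0 - 39.7 = 20.3 mL
Step 3: Particle density = mass / V_solids = 50.8 / 20.3 = 2.5 g/cm^3

2.5


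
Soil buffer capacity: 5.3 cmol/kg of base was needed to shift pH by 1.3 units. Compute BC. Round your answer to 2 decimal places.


Step 1: BC = change in base / change in pH
Step 2: BC = 5.3 / 1.3
Step 3: BC = 4.08 cmol/(kg*pH unit)

4.08


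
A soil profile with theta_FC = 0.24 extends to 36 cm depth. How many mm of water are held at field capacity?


Step 1: Water (mm) = theta_FC * depth (cm) * 10
Step 2: Water = 0.24 * 36 * 10
Step 3: Water = 86.4 mm

86.4


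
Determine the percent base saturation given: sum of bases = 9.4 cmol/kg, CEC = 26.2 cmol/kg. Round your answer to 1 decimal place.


Step 1: BS = 100 * (sum of bases) / CEC
Step 2: BS = 100 * 9.4 / 26.2
Step 3: BS = 35.9%

35.9


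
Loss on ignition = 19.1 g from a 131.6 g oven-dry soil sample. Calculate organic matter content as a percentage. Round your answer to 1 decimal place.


Step 1: OM% = 100 * LOI / sample mass
Step 2: OM = 100 * 19.1 / 131.6
Step 3: OM = 14.5%

14.5


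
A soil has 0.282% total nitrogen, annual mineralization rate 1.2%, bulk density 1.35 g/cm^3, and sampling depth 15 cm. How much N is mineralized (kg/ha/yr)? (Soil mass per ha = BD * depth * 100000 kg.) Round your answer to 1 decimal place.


Step 1: Soil mass per ha = BD * depth * 100000 = 1.35 * 15 * 100000 = 2025000 kg
Step 2: Total N pool = soil mass * N%/100 = 2025000 * 0.282/100 = 5710.5 kg/ha
Step 3: N mineralized = N pool * rate%/100 = 5710.5 * 1.2/100 = 68.5 kg/ha/yr

68.5


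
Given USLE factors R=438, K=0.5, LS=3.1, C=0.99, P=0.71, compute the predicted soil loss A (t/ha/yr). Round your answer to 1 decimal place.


Step 1: A = R * K * LS * C * P
Step 2: R * K = 438 * 0.5 = 219.0
Step 3: (R*K) * LS = 219.0 * 3.1 = 678.9
Step 4: * C * P = 678.9 * 0.99 * 0.71 = 477.2
Step 5: A = 477.2 t/(ha*yr)

477.2


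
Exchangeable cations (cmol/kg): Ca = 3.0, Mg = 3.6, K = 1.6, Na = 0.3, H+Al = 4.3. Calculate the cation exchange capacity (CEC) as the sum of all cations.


Step 1: CEC = Ca + Mg + K + Na + (H+Al)
Step 2: CEC = 3.0 + 3.6 + 1.6 + 0.3 + 4.3
Step 3: CEC = 12.8 cmol/kg

12.8


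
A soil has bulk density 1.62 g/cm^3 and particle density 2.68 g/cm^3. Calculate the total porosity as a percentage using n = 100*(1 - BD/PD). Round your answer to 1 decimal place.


Step 1: Formula: n = 100 * (1 - BD / PD)
Step 2: n = 100 * (1 - 1.62 / 2.68)
Step 3: n = 100 * (1 - 0.60448)
Step 4: n = 39.6%

39.6


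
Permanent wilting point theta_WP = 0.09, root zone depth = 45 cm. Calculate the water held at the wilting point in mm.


Step 1: Water (mm) = theta_WP * depth * 10
Step 2: Water = 0.09 * 45 * 10
Step 3: Water = 40.5 mm

40.5


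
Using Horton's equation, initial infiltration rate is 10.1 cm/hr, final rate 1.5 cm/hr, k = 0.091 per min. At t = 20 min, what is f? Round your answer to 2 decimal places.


Step 1: f = fc + (f0 - fc) * exp(-k * t)
Step 2: exp(-0.091 * 20) = 0.162026
Step 3: f = 1.5 + (10.1 - 1.5) * 0.162026
Step 4: f = 1.5 + 8.6 * 0.162026
Step 5: f = 2.89 cm/hr

2.89


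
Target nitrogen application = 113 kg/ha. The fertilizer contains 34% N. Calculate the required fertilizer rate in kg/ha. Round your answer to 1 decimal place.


Step 1: Fertilizer rate = target N / (N content / 100)
Step 2: Rate = 113 / (34 / 100)
Step 3: Rate = 113 / 0.34
Step 4: Rate = 332.4 kg/ha

332.4


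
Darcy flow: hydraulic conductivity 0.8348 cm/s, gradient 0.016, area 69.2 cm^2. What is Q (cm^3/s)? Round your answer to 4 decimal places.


Step 1: Apply Darcy's law: Q = K * i * A
Step 2: Q = 0.8348 * 0.016 * 69.2
Step 3: Q = 0.9243 cm^3/s

0.9243


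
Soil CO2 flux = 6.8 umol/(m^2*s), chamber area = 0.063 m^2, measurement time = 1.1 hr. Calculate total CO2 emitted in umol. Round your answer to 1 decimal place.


Step 1: Convert time to seconds: 1.1 hr * 3600 = 3960.0 s
Step 2: Total = flux * area * time_s
Step 3: Total = 6.8 * 0.063 * 3960.0
Step 4: Total = 1696.5 umol

1696.5


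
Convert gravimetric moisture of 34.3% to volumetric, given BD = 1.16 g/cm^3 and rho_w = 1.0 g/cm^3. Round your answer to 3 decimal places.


Step 1: theta = (w / 100) * BD / rho_w
Step 2: theta = (34.3 / 100) * 1.16 / 1.0
Step 3: theta = 0.343 * 1.16
Step 4: theta = 0.398

0.398


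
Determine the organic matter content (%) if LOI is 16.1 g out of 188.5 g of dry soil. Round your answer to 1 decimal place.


Step 1: OM% = 100 * LOI / sample mass
Step 2: OM = 100 * 16.1 / 188.5
Step 3: OM = 8.5%

8.5


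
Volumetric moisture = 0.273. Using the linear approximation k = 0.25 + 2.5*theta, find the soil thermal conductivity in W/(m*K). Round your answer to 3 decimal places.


Step 1: k = 0.25 + 2.5 * theta
Step 2: k = 0.25 + 2.5 * 0.273
Step 3: k = 0.25 + 0.683
Step 4: k = 0.933 W/(m*K)

0.933


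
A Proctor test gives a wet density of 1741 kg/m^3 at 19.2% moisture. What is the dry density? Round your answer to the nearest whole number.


Step 1: Dry density = wet density / (1 + w/100)
Step 2: Dry density = 1741 / (1 + 19.2/100)
Step 3: Dry density = 1741 / 1.192
Step 4: Dry density = 1461 kg/m^3

1461


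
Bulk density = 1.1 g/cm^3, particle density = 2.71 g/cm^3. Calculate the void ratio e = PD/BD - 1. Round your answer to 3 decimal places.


Step 1: e = PD / BD - 1
Step 2: e = 2.71 / 1.1 - 1
Step 3: e = 2.46364 - 1
Step 4: e = 1.464

1.464


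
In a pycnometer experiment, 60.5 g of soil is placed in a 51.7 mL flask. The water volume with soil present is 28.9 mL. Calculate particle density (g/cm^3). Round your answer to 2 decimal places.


Step 1: Volume of solids = flask volume - water volume with soil
Step 2: V_solids = 51.7 - 28.9 = 22.8 mL
Step 3: Particle density = mass / V_solids = 60.5 / 22.8 = 2.65 g/cm^3

2.65


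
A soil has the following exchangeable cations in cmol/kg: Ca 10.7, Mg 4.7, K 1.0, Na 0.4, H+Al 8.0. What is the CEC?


Step 1: CEC = Ca + Mg + K + Na + (H+Al)
Step 2: CEC = 10.7 + 4.7 + 1.0 + 0.4 + 8.0
Step 3: CEC = 24.8 cmol/kg

24.8


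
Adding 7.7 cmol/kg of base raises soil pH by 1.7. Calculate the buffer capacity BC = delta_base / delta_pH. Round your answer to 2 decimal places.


Step 1: BC = change in base / change in pH
Step 2: BC = 7.7 / 1.7
Step 3: BC = 4.53 cmol/(kg*pH unit)

4.53


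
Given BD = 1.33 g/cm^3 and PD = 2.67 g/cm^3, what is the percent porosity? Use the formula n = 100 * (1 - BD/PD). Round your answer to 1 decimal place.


Step 1: Formula: n = 100 * (1 - BD / PD)
Step 2: n = 100 * (1 - 1.33 / 2.67)
Step 3: n = 100 * (1 - 0.49813)
Step 4: n = 50.2%

50.2


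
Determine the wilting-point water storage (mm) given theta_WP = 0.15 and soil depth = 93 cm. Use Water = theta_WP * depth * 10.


Step 1: Water (mm) = theta_WP * depth * 10
Step 2: Water = 0.15 * 93 * 10
Step 3: Water = 139.5 mm

139.5


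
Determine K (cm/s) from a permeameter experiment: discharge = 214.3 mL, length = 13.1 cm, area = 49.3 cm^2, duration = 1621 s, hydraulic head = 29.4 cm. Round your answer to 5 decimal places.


Step 1: K = Q * L / (A * t * h)
Step 2: Numerator = 214.3 * 13.1 = 2807.33
Step 3: Denominator = 49.3 * 1621 * 29.4 = 2349509.82
Step 4: K = 2807.33 / 2349509.82 = 0.00119 cm/s

0.00119


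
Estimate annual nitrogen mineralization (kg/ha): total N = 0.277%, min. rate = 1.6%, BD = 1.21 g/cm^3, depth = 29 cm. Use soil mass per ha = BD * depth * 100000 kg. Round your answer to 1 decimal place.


Step 1: Soil mass per ha = BD * depth * 100000 = 1.21 * 29 * 100000 = 3509000 kg
Step 2: Total N pool = soil mass * N%/100 = 3509000 * 0.277/100 = 9719.93 kg/ha
Step 3: N mineralized = N pool * rate%/100 = 9719.93 * 1.6/100 = 155.5 kg/ha/yr

155.5


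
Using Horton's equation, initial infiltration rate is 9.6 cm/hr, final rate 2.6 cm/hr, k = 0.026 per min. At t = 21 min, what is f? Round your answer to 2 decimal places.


Step 1: f = fc + (f0 - fc) * exp(-k * t)
Step 2: exp(-0.026 * 21) = 0.579262
Step 3: f = 2.6 + (9.6 - 2.6) * 0.579262
Step 4: f = 2.6 + 7.0 * 0.579262
Step 5: f = 6.65 cm/hr

6.65


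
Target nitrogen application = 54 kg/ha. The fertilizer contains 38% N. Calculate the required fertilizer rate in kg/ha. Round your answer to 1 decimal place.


Step 1: Fertilizer rate = target N / (N content / 100)
Step 2: Rate = 54 / (38 / 100)
Step 3: Rate = 54 / 0.38
Step 4: Rate = 142.1 kg/ha

142.1


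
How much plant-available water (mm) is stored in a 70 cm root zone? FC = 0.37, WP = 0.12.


Step 1: Available water = (FC - WP) * depth * 10
Step 2: AW = (0.37 - 0.12) * 70 * 10
Step 3: AW = 0.25 * 70 * 10
Step 4: AW = 175.0 mm

175.0


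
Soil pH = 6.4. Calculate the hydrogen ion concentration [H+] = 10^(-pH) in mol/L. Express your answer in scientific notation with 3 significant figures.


Step 1: [H+] = 10^(-pH)
Step 2: [H+] = 10^(-6.4)
Step 3: [H+] = 3.98e-07 mol/L

3.98e-07


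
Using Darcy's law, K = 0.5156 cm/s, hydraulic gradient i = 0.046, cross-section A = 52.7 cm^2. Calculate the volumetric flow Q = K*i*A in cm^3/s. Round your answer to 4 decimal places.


Step 1: Apply Darcy's law: Q = K * i * A
Step 2: Q = 0.5156 * 0.046 * 52.7
Step 3: Q = 1.2499 cm^3/s

1.2499


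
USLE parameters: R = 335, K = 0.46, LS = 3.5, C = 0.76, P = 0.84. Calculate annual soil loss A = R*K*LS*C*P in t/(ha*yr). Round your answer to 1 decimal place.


Step 1: A = R * K * LS * C * P
Step 2: R * K = 335 * 0.46 = 154.1
Step 3: (R*K) * LS = 154.1 * 3.5 = 539.35
Step 4: * C * P = 539.35 * 0.76 * 0.84 = 344.3
Step 5: A = 344.3 t/(ha*yr)

344.3


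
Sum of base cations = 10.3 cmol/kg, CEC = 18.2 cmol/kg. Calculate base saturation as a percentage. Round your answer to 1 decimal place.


Step 1: BS = 100 * (sum of bases) / CEC
Step 2: BS = 100 * 10.3 / 18.2
Step 3: BS = 56.6%

56.6


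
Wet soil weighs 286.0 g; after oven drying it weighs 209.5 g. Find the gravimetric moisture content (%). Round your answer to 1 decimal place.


Step 1: Water mass = wet - dry = 286.0 - 209.5 = 76.5 g
Step 2: w = 100 * water mass / dry mass
Step 3: w = 100 * 76.5 / 209.5 = 36.5%

36.5


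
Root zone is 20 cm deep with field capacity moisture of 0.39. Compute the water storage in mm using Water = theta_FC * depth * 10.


Step 1: Water (mm) = theta_FC * depth (cm) * 10
Step 2: Water = 0.39 * 20 * 10
Step 3: Water = 78.0 mm

78.0


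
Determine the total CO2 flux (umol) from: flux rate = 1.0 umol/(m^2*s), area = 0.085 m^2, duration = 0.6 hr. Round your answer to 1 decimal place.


Step 1: Convert time to seconds: 0.6 hr * 3600 = 2160.0 s
Step 2: Total = flux * area * time_s
Step 3: Total = 1.0 * 0.085 * 2160.0
Step 4: Total = 183.6 umol

183.6


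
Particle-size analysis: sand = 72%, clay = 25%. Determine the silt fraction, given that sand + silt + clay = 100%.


Step 1: sand + silt + clay = 100%
Step 2: silt = 100 - sand - clay
Step 3: silt = 100 - 72 - 25
Step 4: silt = 3%

3


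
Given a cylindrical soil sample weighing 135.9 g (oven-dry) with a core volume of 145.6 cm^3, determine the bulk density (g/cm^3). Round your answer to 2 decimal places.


Step 1: Identify the formula: BD = dry mass / volume
Step 2: Substitute values: BD = 135.9 / 145.6
Step 3: BD = 0.93 g/cm^3

0.93


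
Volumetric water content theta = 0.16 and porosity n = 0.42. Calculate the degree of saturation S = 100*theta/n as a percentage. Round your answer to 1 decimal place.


Step 1: S = 100 * theta_v / n
Step 2: S = 100 * 0.16 / 0.42
Step 3: S = 38.1%

38.1


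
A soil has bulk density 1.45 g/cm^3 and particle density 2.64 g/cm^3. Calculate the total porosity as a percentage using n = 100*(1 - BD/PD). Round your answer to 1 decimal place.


Step 1: Formula: n = 100 * (1 - BD / PD)
Step 2: n = 100 * (1 - 1.45 / 2.64)
Step 3: n = 100 * (1 - 0.54924)
Step 4: n = 45.1%

45.1


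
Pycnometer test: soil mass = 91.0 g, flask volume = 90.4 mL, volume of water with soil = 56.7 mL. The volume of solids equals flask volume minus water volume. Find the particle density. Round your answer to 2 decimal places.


Step 1: Volume of solids = flask volume - water volume with soil
Step 2: V_solids = 90.4 - 56.7 = 33.7 mL
Step 3: Particle density = mass / V_solids = 91.0 / 33.7 = 2.7 g/cm^3

2.7


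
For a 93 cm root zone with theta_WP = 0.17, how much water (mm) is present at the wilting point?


Step 1: Water (mm) = theta_WP * depth * 10
Step 2: Water = 0.17 * 93 * 10
Step 3: Water = 158.1 mm

158.1


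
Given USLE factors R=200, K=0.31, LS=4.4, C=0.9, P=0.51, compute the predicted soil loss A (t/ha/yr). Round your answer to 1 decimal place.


Step 1: A = R * K * LS * C * P
Step 2: R * K = 200 * 0.31 = 62.0
Step 3: (R*K) * LS = 62.0 * 4.4 = 272.8
Step 4: * C * P = 272.8 * 0.9 * 0.51 = 125.2
Step 5: A = 125.2 t/(ha*yr)

125.2


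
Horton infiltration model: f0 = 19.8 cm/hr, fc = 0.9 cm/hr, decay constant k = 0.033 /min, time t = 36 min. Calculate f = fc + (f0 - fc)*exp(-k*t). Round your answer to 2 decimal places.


Step 1: f = fc + (f0 - fc) * exp(-k * t)
Step 2: exp(-0.033 * 36) = 0.30483
Step 3: f = 0.9 + (19.8 - 0.9) * 0.30483
Step 4: f = 0.9 + 18.9 * 0.30483
Step 5: f = 6.66 cm/hr

6.66


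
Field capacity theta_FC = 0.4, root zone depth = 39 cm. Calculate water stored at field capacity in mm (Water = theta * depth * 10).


Step 1: Water (mm) = theta_FC * depth (cm) * 10
Step 2: Water = 0.4 * 39 * 10
Step 3: Water = 156.0 mm

156.0


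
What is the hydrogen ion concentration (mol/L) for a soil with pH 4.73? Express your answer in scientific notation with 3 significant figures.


Step 1: [H+] = 10^(-pH)
Step 2: [H+] = 10^(-4.73)
Step 3: [H+] = 1.86e-05 mol/L

1.86e-05


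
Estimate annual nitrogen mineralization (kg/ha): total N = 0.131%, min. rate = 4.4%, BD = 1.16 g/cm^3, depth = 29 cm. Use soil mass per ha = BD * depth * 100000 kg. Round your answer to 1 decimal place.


Step 1: Soil mass per ha = BD * depth * 100000 = 1.16 * 29 * 100000 = 3364000 kg
Step 2: Total N pool = soil mass * N%/100 = 3364000 * 0.131/100 = 4406.84 kg/ha
Step 3: N mineralized = N pool * rate%/100 = 4406.84 * 4.4/100 = 193.9 kg/ha/yr

193.9


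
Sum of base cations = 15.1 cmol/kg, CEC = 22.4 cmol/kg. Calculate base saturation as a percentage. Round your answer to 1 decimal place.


Step 1: BS = 100 * (sum of bases) / CEC
Step 2: BS = 100 * 15.1 / 22.4
Step 3: BS = 67.4%

67.4


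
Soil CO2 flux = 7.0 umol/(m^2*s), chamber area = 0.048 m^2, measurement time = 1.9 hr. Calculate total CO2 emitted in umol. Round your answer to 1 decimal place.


Step 1: Convert time to seconds: 1.9 hr * 3600 = 6840.0 s
Step 2: Total = flux * area * time_s
Step 3: Total = 7.0 * 0.048 * 6840.0
Step 4: Total = 2298.2 umol

2298.2


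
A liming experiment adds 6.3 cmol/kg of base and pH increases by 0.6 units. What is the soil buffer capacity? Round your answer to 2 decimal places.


Step 1: BC = change in base / change in pH
Step 2: BC = 6.3 / 0.6
Step 3: BC = 10.5 cmol/(kg*pH unit)

10.5


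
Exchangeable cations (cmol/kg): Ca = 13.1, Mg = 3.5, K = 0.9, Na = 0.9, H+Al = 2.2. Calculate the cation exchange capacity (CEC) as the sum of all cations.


Step 1: CEC = Ca + Mg + K + Na + (H+Al)
Step 2: CEC = 13.1 + 3.5 + 0.9 + 0.9 + 2.2
Step 3: CEC = 20.6 cmol/kg

20.6


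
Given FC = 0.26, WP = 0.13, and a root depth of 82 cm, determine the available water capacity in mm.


Step 1: Available water = (FC - WP) * depth * 10
Step 2: AW = (0.26 - 0.13) * 82 * 10
Step 3: AW = 0.13 * 82 * 10
Step 4: AW = 106.6 mm

106.6


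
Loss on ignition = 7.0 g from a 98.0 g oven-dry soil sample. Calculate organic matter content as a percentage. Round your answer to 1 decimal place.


Step 1: OM% = 100 * LOI / sample mass
Step 2: OM = 100 * 7.0 / 98.0
Step 3: OM = 7.1%

7.1


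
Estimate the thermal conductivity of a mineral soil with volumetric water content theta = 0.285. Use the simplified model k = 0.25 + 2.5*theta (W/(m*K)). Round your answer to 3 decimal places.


Step 1: k = 0.25 + 2.5 * theta
Step 2: k = 0.25 + 2.5 * 0.285
Step 3: k = 0.25 + 0.713
Step 4: k = 0.963 W/(m*K)

0.963


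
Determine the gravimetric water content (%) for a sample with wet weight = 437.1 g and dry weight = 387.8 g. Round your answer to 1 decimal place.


Step 1: Water mass = wet - dry = 437.1 - 387.8 = 49.3 g
Step 2: w = 100 * water mass / dry mass
Step 3: w = 100 * 49.3 / 387.8 = 12.7%

12.7


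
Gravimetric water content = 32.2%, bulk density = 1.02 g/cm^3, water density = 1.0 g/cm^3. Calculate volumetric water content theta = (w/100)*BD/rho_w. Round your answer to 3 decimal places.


Step 1: theta = (w / 100) * BD / rho_w
Step 2: theta = (32.2 / 100) * 1.02 / 1.0
Step 3: theta = 0.322 * 1.02
Step 4: theta = 0.328

0.328


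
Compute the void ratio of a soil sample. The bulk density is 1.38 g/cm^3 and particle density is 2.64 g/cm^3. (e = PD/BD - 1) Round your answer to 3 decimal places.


Step 1: e = PD / BD - 1
Step 2: e = 2.64 / 1.38 - 1
Step 3: e = 1.91304 - 1
Step 4: e = 0.913

0.913


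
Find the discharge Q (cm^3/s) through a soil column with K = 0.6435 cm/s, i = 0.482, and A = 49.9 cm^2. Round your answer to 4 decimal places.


Step 1: Apply Darcy's law: Q = K * i * A
Step 2: Q = 0.6435 * 0.482 * 49.9
Step 3: Q = 15.4773 cm^3/s

15.4773


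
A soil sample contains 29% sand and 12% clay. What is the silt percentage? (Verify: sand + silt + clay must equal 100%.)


Step 1: sand + silt + clay = 100%
Step 2: silt = 100 - sand - clay
Step 3: silt = 100 - 29 - 12
Step 4: silt = 59%

59


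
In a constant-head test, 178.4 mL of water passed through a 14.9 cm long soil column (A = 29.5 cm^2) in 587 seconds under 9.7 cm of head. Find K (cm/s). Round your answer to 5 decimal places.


Step 1: K = Q * L / (A * t * h)
Step 2: Numerator = 178.4 * 14.9 = 2658.16
Step 3: Denominator = 29.5 * 587 * 9.7 = 167970.05
Step 4: K = 2658.16 / 167970.05 = 0.01583 cm/s

0.01583


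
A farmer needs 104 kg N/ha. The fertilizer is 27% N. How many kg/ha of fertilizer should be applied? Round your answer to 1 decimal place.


Step 1: Fertilizer rate = target N / (N content / 100)
Step 2: Rate = 104 / (27 / 100)
Step 3: Rate = 104 / 0.27
Step 4: Rate = 385.2 kg/ha

385.2


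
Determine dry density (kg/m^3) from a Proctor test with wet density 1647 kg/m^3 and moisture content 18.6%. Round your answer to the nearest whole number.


Step 1: Dry density = wet density / (1 + w/100)
Step 2: Dry density = 1647 / (1 + 18.6/100)
Step 3: Dry density = 1647 / 1.186
Step 4: Dry density = 1389 kg/m^3

1389


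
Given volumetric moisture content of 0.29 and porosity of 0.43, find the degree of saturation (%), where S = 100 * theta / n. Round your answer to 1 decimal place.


Step 1: S = 100 * theta_v / n
Step 2: S = 100 * 0.29 / 0.43
Step 3: S = 67.4%

67.4


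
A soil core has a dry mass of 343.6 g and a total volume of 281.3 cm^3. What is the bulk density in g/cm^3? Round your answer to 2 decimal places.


Step 1: Identify the formula: BD = dry mass / volume
Step 2: Substitute values: BD = 343.6 / 281.3
Step 3: BD = 1.22 g/cm^3

1.22


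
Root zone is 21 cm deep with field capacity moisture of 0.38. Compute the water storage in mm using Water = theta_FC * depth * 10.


Step 1: Water (mm) = theta_FC * depth (cm) * 10
Step 2: Water = 0.38 * 21 * 10
Step 3: Water = 79.8 mm

79.8


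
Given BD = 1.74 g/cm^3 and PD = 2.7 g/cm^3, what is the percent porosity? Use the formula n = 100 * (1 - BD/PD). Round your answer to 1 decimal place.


Step 1: Formula: n = 100 * (1 - BD / PD)
Step 2: n = 100 * (1 - 1.74 / 2.7)
Step 3: n = 100 * (1 - 0.64444)
Step 4: n = 35.6%

35.6


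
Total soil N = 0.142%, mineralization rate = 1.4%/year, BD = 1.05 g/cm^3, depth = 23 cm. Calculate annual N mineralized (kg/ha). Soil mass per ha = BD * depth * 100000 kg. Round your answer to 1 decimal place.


Step 1: Soil mass per ha = BD * depth * 100000 = 1.05 * 23 * 100000 = 2415000 kg
Step 2: Total N pool = soil mass * N%/100 = 2415000 * 0.142/100 = 3429.3 kg/ha
Step 3: N mineralized = N pool * rate%/100 = 3429.3 * 1.4/100 = 48.0 kg/ha/yr

48.0


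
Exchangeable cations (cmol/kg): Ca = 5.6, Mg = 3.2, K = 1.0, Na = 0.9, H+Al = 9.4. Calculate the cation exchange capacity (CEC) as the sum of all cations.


Step 1: CEC = Ca + Mg + K + Na + (H+Al)
Step 2: CEC = 5.6 + 3.2 + 1.0 + 0.9 + 9.4
Step 3: CEC = 20.1 cmol/kg

20.1


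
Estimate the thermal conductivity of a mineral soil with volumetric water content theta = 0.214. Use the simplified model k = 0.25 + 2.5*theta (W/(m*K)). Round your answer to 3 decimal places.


Step 1: k = 0.25 + 2.5 * theta
Step 2: k = 0.25 + 2.5 * 0.214
Step 3: k = 0.25 + 0.535
Step 4: k = 0.785 W/(m*K)

0.785


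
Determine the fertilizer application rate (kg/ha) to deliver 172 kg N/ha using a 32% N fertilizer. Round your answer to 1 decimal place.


Step 1: Fertilizer rate = target N / (N content / 100)
Step 2: Rate = 172 / (32 / 100)
Step 3: Rate = 172 / 0.32
Step 4: Rate = 537.5 kg/ha

537.5


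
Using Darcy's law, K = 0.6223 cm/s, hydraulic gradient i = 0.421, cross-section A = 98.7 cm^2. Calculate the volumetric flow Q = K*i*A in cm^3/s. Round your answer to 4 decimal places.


Step 1: Apply Darcy's law: Q = K * i * A
Step 2: Q = 0.6223 * 0.421 * 98.7
Step 3: Q = 25.8582 cm^3/s

25.8582


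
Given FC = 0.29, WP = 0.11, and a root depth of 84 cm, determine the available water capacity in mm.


Step 1: Available water = (FC - WP) * depth * 10
Step 2: AW = (0.29 - 0.11) * 84 * 10
Step 3: AW = 0.18 * 84 * 10
Step 4: AW = 151.2 mm

151.2


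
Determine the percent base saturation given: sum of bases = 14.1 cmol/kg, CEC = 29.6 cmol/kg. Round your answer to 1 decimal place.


Step 1: BS = 100 * (sum of bases) / CEC
Step 2: BS = 100 * 14.1 / 29.6
Step 3: BS = 47.6%

47.6


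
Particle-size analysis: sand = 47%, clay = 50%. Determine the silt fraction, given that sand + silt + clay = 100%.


Step 1: sand + silt + clay = 100%
Step 2: silt = 100 - sand - clay
Step 3: silt = 100 - 47 - 50
Step 4: silt = 3%

3


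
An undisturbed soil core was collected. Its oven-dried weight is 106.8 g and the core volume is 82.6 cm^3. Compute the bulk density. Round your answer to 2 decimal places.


Step 1: Identify the formula: BD = dry mass / volume
Step 2: Substitute values: BD = 106.8 / 82.6
Step 3: BD = 1.29 g/cm^3

1.29


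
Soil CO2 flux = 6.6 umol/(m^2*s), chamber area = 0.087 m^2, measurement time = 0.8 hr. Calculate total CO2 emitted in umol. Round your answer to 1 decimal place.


Step 1: Convert time to seconds: 0.8 hr * 3600 = 2880.0 s
Step 2: Total = flux * area * time_s
Step 3: Total = 6.6 * 0.087 * 2880.0
Step 4: Total = 1653.7 umol

1653.7


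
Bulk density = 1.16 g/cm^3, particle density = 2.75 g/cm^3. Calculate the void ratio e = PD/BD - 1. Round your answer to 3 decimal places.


Step 1: e = PD / BD - 1
Step 2: e = 2.75 / 1.16 - 1
Step 3: e = 2.37069 - 1
Step 4: e = 1.371

1.371


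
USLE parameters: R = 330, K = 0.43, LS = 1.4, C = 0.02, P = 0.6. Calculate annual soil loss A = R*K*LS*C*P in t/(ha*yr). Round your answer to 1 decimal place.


Step 1: A = R * K * LS * C * P
Step 2: R * K = 330 * 0.43 = 141.9
Step 3: (R*K) * LS = 141.9 * 1.4 = 198.66
Step 4: * C * P = 198.66 * 0.02 * 0.6 = 2.4
Step 5: A = 2.4 t/(ha*yr)

2.4


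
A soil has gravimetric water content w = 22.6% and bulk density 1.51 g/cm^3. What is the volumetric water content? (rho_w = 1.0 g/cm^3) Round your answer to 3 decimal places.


Step 1: theta = (w / 100) * BD / rho_w
Step 2: theta = (22.6 / 100) * 1.51 / 1.0
Step 3: theta = 0.226 * 1.51
Step 4: theta = 0.341

0.341


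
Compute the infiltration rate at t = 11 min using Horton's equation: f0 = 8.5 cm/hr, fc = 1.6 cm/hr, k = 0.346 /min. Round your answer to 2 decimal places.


Step 1: f = fc + (f0 - fc) * exp(-k * t)
Step 2: exp(-0.346 * 11) = 0.022237
Step 3: f = 1.6 + (8.5 - 1.6) * 0.022237
Step 4: f = 1.6 + 6.9 * 0.022237
Step 5: f = 1.75 cm/hr

1.75


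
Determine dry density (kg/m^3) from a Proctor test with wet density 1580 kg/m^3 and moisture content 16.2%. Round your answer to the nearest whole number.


Step 1: Dry density = wet density / (1 + w/100)
Step 2: Dry density = 1580 / (1 + 16.2/100)
Step 3: Dry density = 1580 / 1.162
Step 4: Dry density = 1360 kg/m^3

1360


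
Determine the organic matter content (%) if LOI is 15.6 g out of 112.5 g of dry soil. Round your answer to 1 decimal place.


Step 1: OM% = 100 * LOI / sample mass
Step 2: OM = 100 * 15.6 / 112.5
Step 3: OM = 13.9%

13.9


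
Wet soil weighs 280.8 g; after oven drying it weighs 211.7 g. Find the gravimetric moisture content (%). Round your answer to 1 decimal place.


Step 1: Water mass = wet - dry = 280.8 - 211.7 = 69.1 g
Step 2: w = 100 * water mass / dry mass
Step 3: w = 100 * 69.1 / 211.7 = 32.6%

32.6


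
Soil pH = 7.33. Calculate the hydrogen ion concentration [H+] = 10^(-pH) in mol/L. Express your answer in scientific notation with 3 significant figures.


Step 1: [H+] = 10^(-pH)
Step 2: [H+] = 10^(-7.33)
Step 3: [H+] = 4.68e-08 mol/L

4.68e-08


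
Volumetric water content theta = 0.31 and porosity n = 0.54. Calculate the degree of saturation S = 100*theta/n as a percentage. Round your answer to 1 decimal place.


Step 1: S = 100 * theta_v / n
Step 2: S = 100 * 0.31 / 0.54
Step 3: S = 57.4%

57.4


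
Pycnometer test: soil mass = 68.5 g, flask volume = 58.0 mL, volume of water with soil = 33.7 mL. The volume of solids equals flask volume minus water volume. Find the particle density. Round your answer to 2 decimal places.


Step 1: Volume of solids = flask volume - water volume with soil
Step 2: V_solids = 58.0 - 33.7 = 24.3 mL
Step 3: Particle density = mass / V_solids = 68.5 / 24.3 = 2.82 g/cm^3

2.82


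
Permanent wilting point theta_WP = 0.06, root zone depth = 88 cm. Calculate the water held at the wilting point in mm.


Step 1: Water (mm) = theta_WP * depth * 10
Step 2: Water = 0.06 * 88 * 10
Step 3: Water = 52.8 mm

52.8


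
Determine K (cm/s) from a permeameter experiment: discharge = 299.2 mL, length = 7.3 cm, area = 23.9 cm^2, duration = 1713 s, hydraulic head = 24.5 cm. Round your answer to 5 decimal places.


Step 1: K = Q * L / (A * t * h)
Step 2: Numerator = 299.2 * 7.3 = 2184.16
Step 3: Denominator = 23.9 * 1713 * 24.5 = 1003047.15
Step 4: K = 2184.16 / 1003047.15 = 0.00218 cm/s

0.00218


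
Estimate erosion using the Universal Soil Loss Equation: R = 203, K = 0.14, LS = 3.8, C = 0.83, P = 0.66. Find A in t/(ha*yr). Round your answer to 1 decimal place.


Step 1: A = R * K * LS * C * P
Step 2: R * K = 203 * 0.14 = 28.42
Step 3: (R*K) * LS = 28.42 * 3.8 = 107.996
Step 4: * C * P = 107.996 * 0.83 * 0.66 = 59.2
Step 5: A = 59.2 t/(ha*yr)

59.2


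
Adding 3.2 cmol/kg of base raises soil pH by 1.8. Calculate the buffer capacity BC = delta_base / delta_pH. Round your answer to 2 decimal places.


Step 1: BC = change in base / change in pH
Step 2: BC = 3.2 / 1.8
Step 3: BC = 1.78 cmol/(kg*pH unit)

1.78


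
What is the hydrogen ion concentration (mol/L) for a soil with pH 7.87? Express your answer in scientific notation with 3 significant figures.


Step 1: [H+] = 10^(-pH)
Step 2: [H+] = 10^(-7.87)
Step 3: [H+] = 1.35e-08 mol/L

1.35e-08


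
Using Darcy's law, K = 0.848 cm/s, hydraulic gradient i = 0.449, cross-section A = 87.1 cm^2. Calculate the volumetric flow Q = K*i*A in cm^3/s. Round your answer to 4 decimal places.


Step 1: Apply Darcy's law: Q = K * i * A
Step 2: Q = 0.848 * 0.449 * 87.1
Step 3: Q = 33.1635 cm^3/s

33.1635


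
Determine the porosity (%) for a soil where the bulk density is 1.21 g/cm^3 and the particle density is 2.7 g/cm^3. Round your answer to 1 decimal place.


Step 1: Formula: n = 100 * (1 - BD / PD)
Step 2: n = 100 * (1 - 1.21 / 2.7)
Step 3: n = 100 * (1 - 0.44815)
Step 4: n = 55.2%

55.2


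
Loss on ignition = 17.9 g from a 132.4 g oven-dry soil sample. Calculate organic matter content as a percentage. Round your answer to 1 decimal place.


Step 1: OM% = 100 * LOI / sample mass
Step 2: OM = 100 * 17.9 / 132.4
Step 3: OM = 13.5%

13.5


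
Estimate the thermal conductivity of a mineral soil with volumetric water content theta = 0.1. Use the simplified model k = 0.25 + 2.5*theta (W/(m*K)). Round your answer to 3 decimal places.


Step 1: k = 0.25 + 2.5 * theta
Step 2: k = 0.25 + 2.5 * 0.1
Step 3: k = 0.25 + 0.25
Step 4: k = 0.5 W/(m*K)

0.5


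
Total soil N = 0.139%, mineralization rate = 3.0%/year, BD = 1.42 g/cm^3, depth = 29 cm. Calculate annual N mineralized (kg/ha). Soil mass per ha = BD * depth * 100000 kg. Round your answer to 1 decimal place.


Step 1: Soil mass per ha = BD * depth * 100000 = 1.42 * 29 * 100000 = 4118000 kg
Step 2: Total N pool = soil mass * N%/100 = 4118000 * 0.139/100 = 5724.02 kg/ha
Step 3: N mineralized = N pool * rate%/100 = 5724.02 * 3.0/100 = 171.7 kg/ha/yr

171.7


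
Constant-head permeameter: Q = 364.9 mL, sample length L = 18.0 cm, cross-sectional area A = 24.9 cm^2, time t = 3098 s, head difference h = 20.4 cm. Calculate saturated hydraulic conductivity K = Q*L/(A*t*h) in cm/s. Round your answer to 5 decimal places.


Step 1: K = Q * L / (A * t * h)
Step 2: Numerator = 364.9 * 18.0 = 6568.2
Step 3: Denominator = 24.9 * 3098 * 20.4 = 1573660.08
Step 4: K = 6568.2 / 1573660.08 = 0.00417 cm/s

0.00417


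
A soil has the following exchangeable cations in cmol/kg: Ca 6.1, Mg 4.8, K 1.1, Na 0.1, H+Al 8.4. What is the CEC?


Step 1: CEC = Ca + Mg + K + Na + (H+Al)
Step 2: CEC = 6.1 + 4.8 + 1.1 + 0.1 + 8.4
Step 3: CEC = 20.5 cmol/kg

20.5


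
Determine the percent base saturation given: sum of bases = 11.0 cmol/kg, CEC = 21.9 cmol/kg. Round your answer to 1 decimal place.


Step 1: BS = 100 * (sum of bases) / CEC
Step 2: BS = 100 * 11.0 / 21.9
Step 3: BS = 50.2%

50.2


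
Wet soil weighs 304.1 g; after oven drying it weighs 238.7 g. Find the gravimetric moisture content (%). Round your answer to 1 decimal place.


Step 1: Water mass = wet - dry = 304.1 - 238.7 = 65.4 g
Step 2: w = 100 * water mass / dry mass
Step 3: w = 100 * 65.4 / 238.7 = 27.4%

27.4


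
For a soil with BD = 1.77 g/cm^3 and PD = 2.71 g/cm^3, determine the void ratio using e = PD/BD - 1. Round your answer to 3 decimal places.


Step 1: e = PD / BD - 1
Step 2: e = 2.71 / 1.77 - 1
Step 3: e = 1.53107 - 1
Step 4: e = 0.531

0.531


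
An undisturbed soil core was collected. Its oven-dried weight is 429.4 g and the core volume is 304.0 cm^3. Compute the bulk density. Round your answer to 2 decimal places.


Step 1: Identify the formula: BD = dry mass / volume
Step 2: Substitute values: BD = 429.4 / 304.0
Step 3: BD = 1.41 g/cm^3

1.41


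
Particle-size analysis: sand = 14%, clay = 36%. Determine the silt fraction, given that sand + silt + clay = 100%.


Step 1: sand + silt + clay = 100%
Step 2: silt = 100 - sand - clay
Step 3: silt = 100 - 14 - 36
Step 4: silt = 50%

50


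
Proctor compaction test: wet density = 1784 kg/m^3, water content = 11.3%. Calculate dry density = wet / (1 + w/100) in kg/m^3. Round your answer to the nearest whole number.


Step 1: Dry density = wet density / (1 + w/100)
Step 2: Dry density = 1784 / (1 + 11.3/100)
Step 3: Dry density = 1784 / 1.113
Step 4: Dry density = 1603 kg/m^3

1603


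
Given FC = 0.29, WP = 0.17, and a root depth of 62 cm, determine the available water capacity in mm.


Step 1: Available water = (FC - WP) * depth * 10
Step 2: AW = (0.29 - 0.17) * 62 * 10
Step 3: AW = 0.12 * 62 * 10
Step 4: AW = 74.4 mm

74.4


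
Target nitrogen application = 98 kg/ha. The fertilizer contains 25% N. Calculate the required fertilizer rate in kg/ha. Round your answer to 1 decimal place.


Step 1: Fertilizer rate = target N / (N content / 100)
Step 2: Rate = 98 / (25 / 100)
Step 3: Rate = 98 / 0.25
Step 4: Rate = 392.0 kg/ha

392.0


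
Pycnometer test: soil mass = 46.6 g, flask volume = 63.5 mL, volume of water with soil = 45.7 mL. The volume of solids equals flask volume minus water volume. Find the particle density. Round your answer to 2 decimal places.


Step 1: Volume of solids = flask volume - water volume with soil
Step 2: V_solids = 63.5 - 45.7 = 17.8 mL
Step 3: Particle density = mass / V_solids = 46.6 / 17.8 = 2.62 g/cm^3

2.62


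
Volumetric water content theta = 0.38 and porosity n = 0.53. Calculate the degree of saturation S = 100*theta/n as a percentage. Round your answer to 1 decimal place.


Step 1: S = 100 * theta_v / n
Step 2: S = 100 * 0.38 / 0.53
Step 3: S = 71.7%

71.7


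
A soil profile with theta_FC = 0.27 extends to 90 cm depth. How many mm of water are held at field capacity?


Step 1: Water (mm) = theta_FC * depth (cm) * 10
Step 2: Water = 0.27 * 90 * 10
Step 3: Water = 243.0 mm

243.0


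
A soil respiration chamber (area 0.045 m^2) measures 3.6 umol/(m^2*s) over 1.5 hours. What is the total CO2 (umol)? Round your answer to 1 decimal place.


Step 1: Convert time to seconds: 1.5 hr * 3600 = 5400.0 s
Step 2: Total = flux * area * time_s
Step 3: Total = 3.6 * 0.045 * 5400.0
Step 4: Total = 874.8 umol

874.8


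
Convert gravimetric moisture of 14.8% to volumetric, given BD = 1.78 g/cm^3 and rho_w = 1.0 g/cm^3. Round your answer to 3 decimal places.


Step 1: theta = (w / 100) * BD / rho_w
Step 2: theta = (14.8 / 100) * 1.78 / 1.0
Step 3: theta = 0.148 * 1.78
Step 4: theta = 0.263

0.263


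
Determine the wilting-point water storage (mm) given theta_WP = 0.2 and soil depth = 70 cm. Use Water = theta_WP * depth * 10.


Step 1: Water (mm) = theta_WP * depth * 10
Step 2: Water = 0.2 * 70 * 10
Step 3: Water = 140.0 mm

140.0


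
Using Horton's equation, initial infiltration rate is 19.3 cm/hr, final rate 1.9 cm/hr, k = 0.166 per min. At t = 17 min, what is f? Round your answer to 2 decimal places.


Step 1: f = fc + (f0 - fc) * exp(-k * t)
Step 2: exp(-0.166 * 17) = 0.059487
Step 3: f = 1.9 + (19.3 - 1.9) * 0.059487
Step 4: f = 1.9 + 17.4 * 0.059487
Step 5: f = 2.94 cm/hr

2.94
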